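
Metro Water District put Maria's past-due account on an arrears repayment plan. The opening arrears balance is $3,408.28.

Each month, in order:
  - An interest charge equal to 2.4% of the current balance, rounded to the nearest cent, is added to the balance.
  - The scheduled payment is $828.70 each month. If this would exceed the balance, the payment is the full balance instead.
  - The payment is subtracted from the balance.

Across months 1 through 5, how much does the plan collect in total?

Month 1: $3,408.28 +$81.80 interest = $3,490.08; pay $828.70 → $2,661.38
Month 2: $2,661.38 +$63.87 interest = $2,725.25; pay $828.70 → $1,896.55
Month 3: $1,896.55 +$45.52 interest = $1,942.07; pay $828.70 → $1,113.37
Month 4: $1,113.37 +$26.72 interest = $1,140.09; pay $828.70 → $311.39
Month 5: $311.39 +$7.47 interest = $318.86; pay $318.86 → $0.00
Total paid: $3,633.66

$3,633.66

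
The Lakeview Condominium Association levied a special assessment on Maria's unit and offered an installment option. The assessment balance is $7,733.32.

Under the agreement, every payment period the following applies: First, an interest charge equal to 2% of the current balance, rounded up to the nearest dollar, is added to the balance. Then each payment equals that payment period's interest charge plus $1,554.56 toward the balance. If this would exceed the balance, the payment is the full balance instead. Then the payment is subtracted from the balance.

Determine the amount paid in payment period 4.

$1,616.56

Payment period 1: opening $7,733.32; interest $155.00 → $7,888.32; payment $1,709.56; balance $6,178.76
Payment period 2: opening $6,178.76; interest $124.00 → $6,302.76; payment $1,678.56; balance $4,624.20
Payment period 3: opening $4,624.20; interest $93.00 → $4,717.20; payment $1,647.56; balance $3,069.64
Payment period 4: opening $3,069.64; interest $62.00 → $3,131.64; payment $1,616.56; balance $1,515.08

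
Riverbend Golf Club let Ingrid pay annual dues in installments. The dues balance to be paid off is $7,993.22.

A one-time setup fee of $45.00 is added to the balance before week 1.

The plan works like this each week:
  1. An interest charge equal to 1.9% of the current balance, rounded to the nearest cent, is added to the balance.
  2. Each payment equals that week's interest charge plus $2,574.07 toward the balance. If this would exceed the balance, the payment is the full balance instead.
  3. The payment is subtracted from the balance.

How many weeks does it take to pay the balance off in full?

Week 1: opening $8,038.22; interest $152.73 → $8,190.95; payment $2,726.80; balance $5,464.15
Week 2: opening $5,464.15; interest $103.82 → $5,567.97; payment $2,677.89; balance $2,890.08
Week 3: opening $2,890.08; interest $54.91 → $2,944.99; payment $2,628.98; balance $316.01
Week 4: opening $316.01; interest $6.00 → $322.01; payment $322.01; balance $0.00
Balance reaches $0.00 in week 4.

4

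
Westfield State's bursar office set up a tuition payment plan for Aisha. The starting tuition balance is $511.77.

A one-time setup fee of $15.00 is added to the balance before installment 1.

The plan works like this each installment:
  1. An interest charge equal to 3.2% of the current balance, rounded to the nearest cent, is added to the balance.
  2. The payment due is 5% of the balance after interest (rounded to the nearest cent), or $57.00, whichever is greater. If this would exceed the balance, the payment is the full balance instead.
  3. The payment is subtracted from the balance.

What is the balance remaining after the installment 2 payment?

$445.20

# | Opening | Interest | Payment | End bal
1 | $526.77 | $16.86 | $57.00 | $486.63
2 | $486.63 | $15.57 | $57.00 | $445.20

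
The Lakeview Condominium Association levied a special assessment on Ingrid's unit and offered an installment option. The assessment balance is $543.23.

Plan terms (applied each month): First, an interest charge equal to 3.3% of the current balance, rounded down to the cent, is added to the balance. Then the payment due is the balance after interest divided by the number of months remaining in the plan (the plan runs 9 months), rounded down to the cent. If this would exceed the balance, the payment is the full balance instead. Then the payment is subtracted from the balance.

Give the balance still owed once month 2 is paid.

$450.86

Month 1: opening $543.23; interest $17.92 → $561.15; payment $62.35; balance $498.80
Month 2: opening $498.80; interest $16.46 → $515.26; payment $64.40; balance $450.86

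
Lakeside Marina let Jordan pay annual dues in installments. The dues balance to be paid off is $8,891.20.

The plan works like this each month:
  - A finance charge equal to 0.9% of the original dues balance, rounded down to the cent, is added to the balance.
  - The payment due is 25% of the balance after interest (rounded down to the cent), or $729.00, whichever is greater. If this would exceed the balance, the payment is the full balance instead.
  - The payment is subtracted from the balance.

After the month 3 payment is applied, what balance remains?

# | Opening | Interest | Payment | End bal
1 | $8,891.20 | $80.02 | $2,242.80 | $6,728.42
2 | $6,728.42 | $80.02 | $1,702.11 | $5,106.33
3 | $5,106.33 | $80.02 | $1,296.58 | $3,889.77

$3,889.77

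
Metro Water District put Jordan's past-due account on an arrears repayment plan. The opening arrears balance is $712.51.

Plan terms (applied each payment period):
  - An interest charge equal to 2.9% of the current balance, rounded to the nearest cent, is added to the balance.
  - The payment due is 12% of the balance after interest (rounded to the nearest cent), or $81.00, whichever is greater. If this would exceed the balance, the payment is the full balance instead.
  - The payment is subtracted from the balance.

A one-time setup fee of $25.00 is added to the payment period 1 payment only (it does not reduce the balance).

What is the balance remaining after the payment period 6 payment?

$315.14

# | Opening | Interest | Payment | Fee | End bal
1 | $712.51 | $20.66 | $87.98 | $25.00 | $645.19
2 | $645.19 | $18.71 | $81.00 | — | $582.90
3 | $582.90 | $16.90 | $81.00 | — | $518.80
4 | $518.80 | $15.05 | $81.00 | — | $452.85
5 | $452.85 | $13.13 | $81.00 | — | $384.98
6 | $384.98 | $11.16 | $81.00 | — | $315.14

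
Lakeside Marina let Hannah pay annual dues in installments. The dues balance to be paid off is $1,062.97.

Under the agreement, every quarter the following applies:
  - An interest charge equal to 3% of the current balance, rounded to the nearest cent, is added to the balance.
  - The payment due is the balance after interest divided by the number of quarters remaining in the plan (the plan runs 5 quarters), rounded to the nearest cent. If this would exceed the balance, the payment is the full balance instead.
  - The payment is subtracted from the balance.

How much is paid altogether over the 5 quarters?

$1,162.56

Quarter 1: opening $1,062.97; interest $31.89 → $1,094.86; payment $218.97; balance $875.89
Quarter 2: opening $875.89; interest $26.28 → $902.17; payment $225.54; balance $676.63
Quarter 3: opening $676.63; interest $20.30 → $696.93; payment $232.31; balance $464.62
Quarter 4: opening $464.62; interest $13.94 → $478.56; payment $239.28; balance $239.28
Quarter 5: opening $239.28; interest $7.18 → $246.46; payment $246.46; balance $0.00
Total paid: $1,162.56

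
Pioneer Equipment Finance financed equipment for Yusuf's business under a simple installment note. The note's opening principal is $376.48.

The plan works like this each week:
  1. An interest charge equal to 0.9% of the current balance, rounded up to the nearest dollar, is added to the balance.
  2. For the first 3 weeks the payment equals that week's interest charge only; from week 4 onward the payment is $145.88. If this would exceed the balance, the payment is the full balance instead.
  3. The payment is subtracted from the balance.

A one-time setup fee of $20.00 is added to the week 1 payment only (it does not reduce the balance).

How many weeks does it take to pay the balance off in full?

6

# | Opening | Interest | Payment | Fee | End bal
1 | $376.48 | $4.00 | $4.00 | $20.00 | $376.48
2 | $376.48 | $4.00 | $4.00 | — | $376.48
3 | $376.48 | $4.00 | $4.00 | — | $376.48
4 | $376.48 | $4.00 | $145.88 | — | $234.60
5 | $234.60 | $3.00 | $145.88 | — | $91.72
6 | $91.72 | $1.00 | $92.72 | — | $0.00
Balance reaches $0.00 in week 6.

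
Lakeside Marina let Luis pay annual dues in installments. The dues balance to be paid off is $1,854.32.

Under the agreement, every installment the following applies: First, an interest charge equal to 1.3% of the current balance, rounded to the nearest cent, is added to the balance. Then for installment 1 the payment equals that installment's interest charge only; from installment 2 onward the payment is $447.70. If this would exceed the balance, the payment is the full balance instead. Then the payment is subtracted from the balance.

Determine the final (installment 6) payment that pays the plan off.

$128.27

Installment 1: opening $1,854.32; interest $24.11 → $1,878.43; payment $24.11; balance $1,854.32
Installment 2: opening $1,854.32; interest $24.11 → $1,878.43; payment $447.70; balance $1,430.73
Installment 3: opening $1,430.73; interest $18.60 → $1,449.33; payment $447.70; balance $1,001.63
Installment 4: opening $1,001.63; interest $13.02 → $1,014.65; payment $447.70; balance $566.95
Installment 5: opening $566.95; interest $7.37 → $574.32; payment $447.70; balance $126.62
Installment 6: opening $126.62; interest $1.65 → $128.27; payment $128.27; balance $0.00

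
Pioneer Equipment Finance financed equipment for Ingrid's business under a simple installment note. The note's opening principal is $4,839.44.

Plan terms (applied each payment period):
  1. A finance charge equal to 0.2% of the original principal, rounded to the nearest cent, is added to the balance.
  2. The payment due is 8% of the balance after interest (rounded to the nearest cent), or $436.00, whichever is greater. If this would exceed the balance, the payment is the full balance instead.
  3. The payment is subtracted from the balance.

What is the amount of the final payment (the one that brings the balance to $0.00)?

Payment period 1: opening $4,839.44; interest $9.68 → $4,849.12; payment $436.00; balance $4,413.12
Payment period 2: opening $4,413.12; interest $9.68 → $4,422.80; payment $436.00; balance $3,986.80
Payment period 3: opening $3,986.80; interest $9.68 → $3,996.48; payment $436.00; balance $3,560.48
Payment period 4: opening $3,560.48; interest $9.68 → $3,570.16; payment $436.00; balance $3,134.16
Payment period 5: opening $3,134.16; interest $9.68 → $3,143.84; payment $436.00; balance $2,707.84
Payment period 6: opening $2,707.84; interest $9.68 → $2,717.52; payment $436.00; balance $2,281.52
Payment period 7: opening $2,281.52; interest $9.68 → $2,291.20; payment $436.00; balance $1,855.20
Payment period 8: opening $1,855.20; interest $9.68 → $1,864.88; payment $436.00; balance $1,428.88
Payment period 9: opening $1,428.88; interest $9.68 → $1,438.56; payment $436.00; balance $1,002.56
Payment period 10: opening $1,002.56; interest $9.68 → $1,012.24; payment $436.00; balance $576.24
Payment period 11: opening $576.24; interest $9.68 → $585.92; payment $436.00; balance $149.92
Payment period 12: opening $149.92; interest $9.68 → $159.60; payment $159.60; balance $0.00

$159.60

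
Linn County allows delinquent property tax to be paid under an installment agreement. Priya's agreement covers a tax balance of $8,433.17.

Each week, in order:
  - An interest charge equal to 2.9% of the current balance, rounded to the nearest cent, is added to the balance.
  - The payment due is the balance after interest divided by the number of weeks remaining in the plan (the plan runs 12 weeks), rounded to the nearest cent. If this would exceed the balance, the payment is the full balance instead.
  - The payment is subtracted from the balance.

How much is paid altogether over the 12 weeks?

Week 1: $8,433.17 +$244.56 interest = $8,677.73; pay $723.14 → $7,954.59
Week 2: $7,954.59 +$230.68 interest = $8,185.27; pay $744.12 → $7,441.15
Week 3: $7,441.15 +$215.79 interest = $7,656.94; pay $765.69 → $6,891.25
Week 4: $6,891.25 +$199.85 interest = $7,091.10; pay $787.90 → $6,303.20
Week 5: $6,303.20 +$182.79 interest = $6,485.99; pay $810.75 → $5,675.24
Week 6: $5,675.24 +$164.58 interest = $5,839.82; pay $834.26 → $5,005.56
Week 7: $5,005.56 +$145.16 interest = $5,150.72; pay $858.45 → $4,292.27
Week 8: $4,292.27 +$124.48 interest = $4,416.75; pay $883.35 → $3,533.40
Week 9: $3,533.40 +$102.47 interest = $3,635.87; pay $908.97 → $2,726.90
Week 10: $2,726.90 +$79.08 interest = $2,805.98; pay $935.33 → $1,870.65
Week 11: $1,870.65 +$54.25 interest = $1,924.90; pay $962.45 → $962.45
Week 12: $962.45 +$27.91 interest = $990.36; pay $990.36 → $0.00
Total paid: $10,204.77

$10,204.77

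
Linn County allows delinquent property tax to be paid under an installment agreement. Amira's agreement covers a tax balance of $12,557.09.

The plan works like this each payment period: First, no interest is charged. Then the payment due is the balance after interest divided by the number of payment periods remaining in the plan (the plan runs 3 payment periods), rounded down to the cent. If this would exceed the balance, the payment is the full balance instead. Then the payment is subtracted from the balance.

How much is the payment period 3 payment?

$4,185.70

Payment period 1: opening $12,557.09; payment $4,185.69; balance $8,371.40
Payment period 2: opening $8,371.40; payment $4,185.70; balance $4,185.70
Payment period 3: opening $4,185.70; payment $4,185.70; balance $0.00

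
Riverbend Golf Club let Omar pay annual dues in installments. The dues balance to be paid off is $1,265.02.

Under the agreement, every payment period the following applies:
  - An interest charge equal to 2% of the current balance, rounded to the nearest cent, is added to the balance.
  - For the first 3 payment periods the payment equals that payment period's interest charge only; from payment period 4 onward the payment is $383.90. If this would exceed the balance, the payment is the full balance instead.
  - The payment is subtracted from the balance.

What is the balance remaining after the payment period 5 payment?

Payment period 1: opening $1,265.02; interest $25.30 → $1,290.32; payment $25.30; balance $1,265.02
Payment period 2: opening $1,265.02; interest $25.30 → $1,290.32; payment $25.30; balance $1,265.02
Payment period 3: opening $1,265.02; interest $25.30 → $1,290.32; payment $25.30; balance $1,265.02
Payment period 4: opening $1,265.02; interest $25.30 → $1,290.32; payment $383.90; balance $906.42
Payment period 5: opening $906.42; interest $18.13 → $924.55; payment $383.90; balance $540.65

$540.65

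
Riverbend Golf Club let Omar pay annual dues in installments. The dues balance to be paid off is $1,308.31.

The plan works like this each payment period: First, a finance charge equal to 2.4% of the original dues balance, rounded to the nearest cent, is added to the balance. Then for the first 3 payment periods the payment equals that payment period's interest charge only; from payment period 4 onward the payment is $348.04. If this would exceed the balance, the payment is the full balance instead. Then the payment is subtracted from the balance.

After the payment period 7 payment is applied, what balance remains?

# | Opening | Interest | Payment | End bal
1 | $1,308.31 | $31.40 | $31.40 | $1,308.31
2 | $1,308.31 | $31.40 | $31.40 | $1,308.31
3 | $1,308.31 | $31.40 | $31.40 | $1,308.31
4 | $1,308.31 | $31.40 | $348.04 | $991.67
5 | $991.67 | $31.40 | $348.04 | $675.03
6 | $675.03 | $31.40 | $348.04 | $358.39
7 | $358.39 | $31.40 | $348.04 | $41.75

$41.75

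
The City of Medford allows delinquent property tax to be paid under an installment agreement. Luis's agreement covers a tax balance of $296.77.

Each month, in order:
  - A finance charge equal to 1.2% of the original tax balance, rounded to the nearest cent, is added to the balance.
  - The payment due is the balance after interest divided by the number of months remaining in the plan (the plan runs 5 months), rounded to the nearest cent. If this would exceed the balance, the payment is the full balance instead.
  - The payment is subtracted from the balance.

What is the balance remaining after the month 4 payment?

$63.92

Month 1: $296.77 +$3.56 interest = $300.33; pay $60.07 → $240.26
Month 2: $240.26 +$3.56 interest = $243.82; pay $60.96 → $182.86
Month 3: $182.86 +$3.56 interest = $186.42; pay $62.14 → $124.28
Month 4: $124.28 +$3.56 interest = $127.84; pay $63.92 → $63.92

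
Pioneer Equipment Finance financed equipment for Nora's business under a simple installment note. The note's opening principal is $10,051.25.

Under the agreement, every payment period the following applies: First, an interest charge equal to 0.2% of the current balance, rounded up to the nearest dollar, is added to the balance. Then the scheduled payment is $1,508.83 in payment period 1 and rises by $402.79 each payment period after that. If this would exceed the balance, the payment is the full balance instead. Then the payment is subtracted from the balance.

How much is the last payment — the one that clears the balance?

$1,665.19

Payment period 1: $10,051.25 +$21.00 interest = $10,072.25; pay $1,508.83 → $8,563.42
Payment period 2: $8,563.42 +$18.00 interest = $8,581.42; pay $1,911.62 → $6,669.80
Payment period 3: $6,669.80 +$14.00 interest = $6,683.80; pay $2,314.41 → $4,369.39
Payment period 4: $4,369.39 +$9.00 interest = $4,378.39; pay $2,717.20 → $1,661.19
Payment period 5: $1,661.19 +$4.00 interest = $1,665.19; pay $1,665.19 → $0.00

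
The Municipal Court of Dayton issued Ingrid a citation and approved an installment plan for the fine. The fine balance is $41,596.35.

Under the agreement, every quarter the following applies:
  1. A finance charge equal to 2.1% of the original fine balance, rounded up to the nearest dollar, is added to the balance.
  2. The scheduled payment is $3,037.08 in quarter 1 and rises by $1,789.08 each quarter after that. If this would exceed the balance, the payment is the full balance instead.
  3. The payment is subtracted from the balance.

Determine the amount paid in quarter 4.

$8,404.32

Quarter 1: opening $41,596.35; interest $874.00 → $42,470.35; payment $3,037.08; balance $39,433.27
Quarter 2: opening $39,433.27; interest $874.00 → $40,307.27; payment $4,826.16; balance $35,481.11
Quarter 3: opening $35,481.11; interest $874.00 → $36,355.11; payment $6,615.24; balance $29,739.87
Quarter 4: opening $29,739.87; interest $874.00 → $30,613.87; payment $8,404.32; balance $22,209.55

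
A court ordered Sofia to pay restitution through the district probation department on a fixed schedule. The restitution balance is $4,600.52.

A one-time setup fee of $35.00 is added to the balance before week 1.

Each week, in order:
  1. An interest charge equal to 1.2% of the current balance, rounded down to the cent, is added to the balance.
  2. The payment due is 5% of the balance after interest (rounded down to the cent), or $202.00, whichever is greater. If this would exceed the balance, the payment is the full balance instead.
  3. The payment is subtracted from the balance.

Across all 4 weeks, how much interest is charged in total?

$209.93

Week 1: opening $4,635.52; interest $55.62 → $4,691.14; payment $234.55; balance $4,456.59
Week 2: opening $4,456.59; interest $53.47 → $4,510.06; payment $225.50; balance $4,284.56
Week 3: opening $4,284.56; interest $51.41 → $4,335.97; payment $216.79; balance $4,119.18
Week 4: opening $4,119.18; interest $49.43 → $4,168.61; payment $208.43; balance $3,960.18
Total interest: $55.62 + $53.47 + $51.41 + $49.43 = $209.93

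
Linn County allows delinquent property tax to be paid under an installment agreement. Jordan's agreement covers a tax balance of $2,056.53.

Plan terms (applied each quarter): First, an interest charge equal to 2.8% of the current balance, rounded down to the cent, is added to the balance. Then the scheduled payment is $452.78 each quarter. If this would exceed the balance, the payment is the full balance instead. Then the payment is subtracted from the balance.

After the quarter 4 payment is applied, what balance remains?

$408.08

# | Opening | Interest | Payment | End bal
1 | $2,056.53 | $57.58 | $452.78 | $1,661.33
2 | $1,661.33 | $46.51 | $452.78 | $1,255.06
3 | $1,255.06 | $35.14 | $452.78 | $837.42
4 | $837.42 | $23.44 | $452.78 | $408.08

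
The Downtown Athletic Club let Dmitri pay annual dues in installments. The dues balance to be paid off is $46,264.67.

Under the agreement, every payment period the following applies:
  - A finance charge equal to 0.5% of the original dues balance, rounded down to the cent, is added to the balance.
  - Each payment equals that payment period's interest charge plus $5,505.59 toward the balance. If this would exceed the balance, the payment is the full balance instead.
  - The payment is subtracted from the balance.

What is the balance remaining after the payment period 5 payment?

$18,736.72

Payment period 1: opening $46,264.67; interest $231.32 → $46,495.99; payment $5,736.91; balance $40,759.08
Payment period 2: opening $40,759.08; interest $231.32 → $40,990.40; payment $5,736.91; balance $35,253.49
Payment period 3: opening $35,253.49; interest $231.32 → $35,484.81; payment $5,736.91; balance $29,747.90
Payment period 4: opening $29,747.90; interest $231.32 → $29,979.22; payment $5,736.91; balance $24,242.31
Payment period 5: opening $24,242.31; interest $231.32 → $24,473.63; payment $5,736.91; balance $18,736.72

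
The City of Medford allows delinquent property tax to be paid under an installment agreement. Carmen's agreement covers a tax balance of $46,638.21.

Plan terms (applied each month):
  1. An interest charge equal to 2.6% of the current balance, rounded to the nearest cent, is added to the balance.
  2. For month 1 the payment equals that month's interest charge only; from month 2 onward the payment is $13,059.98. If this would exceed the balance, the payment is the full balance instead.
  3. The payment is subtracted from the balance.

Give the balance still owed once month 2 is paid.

Month 1: opening $46,638.21; interest $1,212.59 → $47,850.80; payment $1,212.59; balance $46,638.21
Month 2: opening $46,638.21; interest $1,212.59 → $47,850.80; payment $13,059.98; balance $34,790.82

$34,790.82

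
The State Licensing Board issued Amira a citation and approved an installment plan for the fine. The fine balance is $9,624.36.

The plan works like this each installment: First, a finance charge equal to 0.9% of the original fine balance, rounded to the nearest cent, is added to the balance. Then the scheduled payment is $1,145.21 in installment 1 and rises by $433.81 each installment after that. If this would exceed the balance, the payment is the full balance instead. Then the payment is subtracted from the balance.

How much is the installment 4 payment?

Installment 1: opening $9,624.36; interest $86.62 → $9,710.98; payment $1,145.21; balance $8,565.77
Installment 2: opening $8,565.77; interest $86.62 → $8,652.39; payment $1,579.02; balance $7,073.37
Installment 3: opening $7,073.37; interest $86.62 → $7,159.99; payment $2,012.83; balance $5,147.16
Installment 4: opening $5,147.16; interest $86.62 → $5,233.78; payment $2,446.64; balance $2,787.14

$2,446.64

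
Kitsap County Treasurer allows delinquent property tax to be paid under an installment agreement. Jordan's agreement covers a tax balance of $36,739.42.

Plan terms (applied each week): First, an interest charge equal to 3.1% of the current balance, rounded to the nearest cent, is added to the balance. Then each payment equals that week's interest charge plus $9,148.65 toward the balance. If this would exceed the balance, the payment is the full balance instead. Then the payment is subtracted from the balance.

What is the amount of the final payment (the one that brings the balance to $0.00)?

$149.31

Week 1: opening $36,739.42; interest $1,138.92 → $37,878.34; payment $10,287.57; balance $27,590.77
Week 2: opening $27,590.77; interest $855.31 → $28,446.08; payment $10,003.96; balance $18,442.12
Week 3: opening $18,442.12; interest $571.71 → $19,013.83; payment $9,720.36; balance $9,293.47
Week 4: opening $9,293.47; interest $288.10 → $9,581.57; payment $9,436.75; balance $144.82
Week 5: opening $144.82; interest $4.49 → $149.31; payment $149.31; balance $0.00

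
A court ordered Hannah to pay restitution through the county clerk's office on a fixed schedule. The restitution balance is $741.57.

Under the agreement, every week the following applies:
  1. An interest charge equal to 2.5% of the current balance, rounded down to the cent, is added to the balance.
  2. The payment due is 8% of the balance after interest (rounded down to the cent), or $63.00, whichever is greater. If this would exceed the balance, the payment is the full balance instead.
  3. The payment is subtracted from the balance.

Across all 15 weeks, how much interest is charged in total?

$147.63

Week 1: opening $741.57; interest $18.53 → $760.10; payment $63.00; balance $697.10
Week 2: opening $697.10; interest $17.42 → $714.52; payment $63.00; balance $651.52
Week 3: opening $651.52; interest $16.28 → $667.80; payment $63.00; balance $604.80
Week 4: opening $604.80; interest $15.12 → $619.92; payment $63.00; balance $556.92
Week 5: opening $556.92; interest $13.92 → $570.84; payment $63.00; balance $507.84
Week 6: opening $507.84; interest $12.69 → $520.53; payment $63.00; balance $457.53
Week 7: opening $457.53; interest $11.43 → $468.96; payment $63.00; balance $405.96
Week 8: opening $405.96; interest $10.14 → $416.10; payment $63.00; balance $353.10
Week 9: opening $353.10; interest $8.82 → $361.92; payment $63.00; balance $298.92
Week 10: opening $298.92; interest $7.47 → $306.39; payment $63.00; balance $243.39
Week 11: opening $243.39; interest $6.08 → $249.47; payment $63.00; balance $186.47
Week 12: opening $186.47; interest $4.66 → $191.13; payment $63.00; balance $128.13
Week 13: opening $128.13; interest $3.20 → $131.33; payment $63.00; balance $68.33
Week 14: opening $68.33; interest $1.70 → $70.03; payment $63.00; balance $7.03
Week 15: opening $7.03; interest $0.17 → $7.20; payment $7.20; balance $0.00
Total interest: $18.53 + $17.42 + $16.28 + $15.12 + $13.92 + $12.69 + $11.43 + $10.14 + $8.82 + $7.47 + $6.08 + $4.66 + $3.20 + $1.70 + $0.17 = $147.63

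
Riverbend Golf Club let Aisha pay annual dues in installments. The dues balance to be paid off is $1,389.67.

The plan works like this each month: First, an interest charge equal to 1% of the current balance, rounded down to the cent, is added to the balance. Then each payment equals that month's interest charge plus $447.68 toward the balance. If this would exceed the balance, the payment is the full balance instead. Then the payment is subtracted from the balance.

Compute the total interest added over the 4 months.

Month 1: opening $1,389.67; interest $13.89 → $1,403.56; payment $461.57; balance $941.99
Month 2: opening $941.99; interest $9.41 → $951.40; payment $457.09; balance $494.31
Month 3: opening $494.31; interest $4.94 → $499.25; payment $452.62; balance $46.63
Month 4: opening $46.63; interest $0.46 → $47.09; payment $47.09; balance $0.00
Total interest: $13.89 + $9.41 + $4.94 + $0.46 = $28.70

$28.70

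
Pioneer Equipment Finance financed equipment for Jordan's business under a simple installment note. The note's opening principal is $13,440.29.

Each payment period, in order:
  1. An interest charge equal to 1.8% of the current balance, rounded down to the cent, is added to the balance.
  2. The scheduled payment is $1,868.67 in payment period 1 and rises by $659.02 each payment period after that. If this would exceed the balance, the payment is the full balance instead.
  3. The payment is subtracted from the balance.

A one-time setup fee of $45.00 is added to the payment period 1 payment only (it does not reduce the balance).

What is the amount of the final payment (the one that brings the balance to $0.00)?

$2,803.26

# | Opening | Interest | Payment | Fee | End bal
1 | $13,440.29 | $241.92 | $1,868.67 | $45.00 | $11,813.54
2 | $11,813.54 | $212.64 | $2,527.69 | — | $9,498.49
3 | $9,498.49 | $170.97 | $3,186.71 | — | $6,482.75
4 | $6,482.75 | $116.68 | $3,845.73 | — | $2,753.70
5 | $2,753.70 | $49.56 | $2,803.26 | — | $0.00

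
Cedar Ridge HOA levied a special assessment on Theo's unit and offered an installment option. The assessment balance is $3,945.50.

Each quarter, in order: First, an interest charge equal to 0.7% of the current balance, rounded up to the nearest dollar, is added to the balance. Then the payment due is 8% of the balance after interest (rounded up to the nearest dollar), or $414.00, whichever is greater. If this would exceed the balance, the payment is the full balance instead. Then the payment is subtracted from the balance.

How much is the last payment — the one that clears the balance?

Quarter 1: opening $3,945.50; interest $28.00 → $3,973.50; payment $414.00; balance $3,559.50
Quarter 2: opening $3,559.50; interest $25.00 → $3,584.50; payment $414.00; balance $3,170.50
Quarter 3: opening $3,170.50; interest $23.00 → $3,193.50; payment $414.00; balance $2,779.50
Quarter 4: opening $2,779.50; interest $20.00 → $2,799.50; payment $414.00; balance $2,385.50
Quarter 5: opening $2,385.50; interest $17.00 → $2,402.50; payment $414.00; balance $1,988.50
Quarter 6: opening $1,988.50; interest $14.00 → $2,002.50; payment $414.00; balance $1,588.50
Quarter 7: opening $1,588.50; interest $12.00 → $1,600.50; payment $414.00; balance $1,186.50
Quarter 8: opening $1,186.50; interest $9.00 → $1,195.50; payment $414.00; balance $781.50
Quarter 9: opening $781.50; interest $6.00 → $787.50; payment $414.00; balance $373.50
Quarter 10: opening $373.50; interest $3.00 → $376.50; payment $376.50; balance $0.00

$376.50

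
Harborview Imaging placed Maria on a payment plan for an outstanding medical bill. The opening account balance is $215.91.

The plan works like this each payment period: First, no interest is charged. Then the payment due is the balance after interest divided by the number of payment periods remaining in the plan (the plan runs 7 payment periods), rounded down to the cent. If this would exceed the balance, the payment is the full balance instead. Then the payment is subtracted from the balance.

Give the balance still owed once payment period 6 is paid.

Payment period 1: opening $215.91; payment $30.84; balance $185.07
Payment period 2: opening $185.07; payment $30.84; balance $154.23
Payment period 3: opening $154.23; payment $30.84; balance $123.39
Payment period 4: opening $123.39; payment $30.84; balance $92.55
Payment period 5: opening $92.55; payment $30.85; balance $61.70
Payment period 6: opening $61.70; payment $30.85; balance $30.85

$30.85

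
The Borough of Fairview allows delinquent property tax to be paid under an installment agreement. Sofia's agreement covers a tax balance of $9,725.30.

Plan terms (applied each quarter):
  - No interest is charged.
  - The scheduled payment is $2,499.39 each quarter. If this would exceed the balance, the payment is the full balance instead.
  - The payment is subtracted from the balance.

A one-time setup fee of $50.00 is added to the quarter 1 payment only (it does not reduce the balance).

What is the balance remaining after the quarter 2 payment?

$4,726.52

# | Opening | Payment | Fee | End bal
1 | $9,725.30 | $2,499.39 | $50.00 | $7,225.91
2 | $7,225.91 | $2,499.39 | — | $4,726.52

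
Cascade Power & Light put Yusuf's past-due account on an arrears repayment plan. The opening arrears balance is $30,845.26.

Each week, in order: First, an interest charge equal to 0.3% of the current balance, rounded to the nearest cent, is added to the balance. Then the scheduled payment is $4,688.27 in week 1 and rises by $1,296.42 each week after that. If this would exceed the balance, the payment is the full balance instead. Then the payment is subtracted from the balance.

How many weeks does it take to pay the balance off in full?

Week 1: opening $30,845.26; interest $92.54 → $30,937.80; payment $4,688.27; balance $26,249.53
Week 2: opening $26,249.53; interest $78.75 → $26,328.28; payment $5,984.69; balance $20,343.59
Week 3: opening $20,343.59; interest $61.03 → $20,404.62; payment $7,281.11; balance $13,123.51
Week 4: opening $13,123.51; interest $39.37 → $13,162.88; payment $8,577.53; balance $4,585.35
Week 5: opening $4,585.35; interest $13.76 → $4,599.11; payment $4,599.11; balance $0.00
Balance reaches $0.00 in week 5.

5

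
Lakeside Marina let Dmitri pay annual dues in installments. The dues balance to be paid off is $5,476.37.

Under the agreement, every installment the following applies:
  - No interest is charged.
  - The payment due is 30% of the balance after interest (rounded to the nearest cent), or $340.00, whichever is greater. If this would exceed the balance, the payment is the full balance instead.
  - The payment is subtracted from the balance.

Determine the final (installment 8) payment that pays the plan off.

$240.41

# | Opening | Payment | End bal
1 | $5,476.37 | $1,642.91 | $3,833.46
2 | $3,833.46 | $1,150.04 | $2,683.42
3 | $2,683.42 | $805.03 | $1,878.39
4 | $1,878.39 | $563.52 | $1,314.87
5 | $1,314.87 | $394.46 | $920.41
6 | $920.41 | $340.00 | $580.41
7 | $580.41 | $340.00 | $240.41
8 | $240.41 | $240.41 | $0.00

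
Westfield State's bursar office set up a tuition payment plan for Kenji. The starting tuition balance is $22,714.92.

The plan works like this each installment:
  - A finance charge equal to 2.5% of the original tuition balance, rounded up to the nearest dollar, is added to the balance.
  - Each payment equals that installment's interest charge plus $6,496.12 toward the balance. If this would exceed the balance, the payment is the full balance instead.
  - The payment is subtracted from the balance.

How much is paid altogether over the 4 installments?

Installment 1: $22,714.92 +$568.00 interest = $23,282.92; pay $7,064.12 → $16,218.80
Installment 2: $16,218.80 +$568.00 interest = $16,786.80; pay $7,064.12 → $9,722.68
Installment 3: $9,722.68 +$568.00 interest = $10,290.68; pay $7,064.12 → $3,226.56
Installment 4: $3,226.56 +$568.00 interest = $3,794.56; pay $3,794.56 → $0.00
Total paid: $24,986.92

$24,986.92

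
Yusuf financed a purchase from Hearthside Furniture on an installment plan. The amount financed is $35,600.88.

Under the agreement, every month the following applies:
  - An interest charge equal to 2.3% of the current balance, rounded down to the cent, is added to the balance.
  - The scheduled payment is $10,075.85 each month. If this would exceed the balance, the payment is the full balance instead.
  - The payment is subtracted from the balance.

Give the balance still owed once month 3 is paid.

# | Opening | Interest | Payment | End bal
1 | $35,600.88 | $818.82 | $10,075.85 | $26,343.85
2 | $26,343.85 | $605.90 | $10,075.85 | $16,873.90
3 | $16,873.90 | $388.09 | $10,075.85 | $7,186.14

$7,186.14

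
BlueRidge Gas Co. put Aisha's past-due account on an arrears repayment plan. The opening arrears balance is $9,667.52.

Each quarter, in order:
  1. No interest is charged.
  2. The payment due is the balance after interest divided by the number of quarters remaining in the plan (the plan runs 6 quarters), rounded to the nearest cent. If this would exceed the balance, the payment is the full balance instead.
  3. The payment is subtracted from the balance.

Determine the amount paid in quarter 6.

$1,611.25

Quarter 1: opening $9,667.52; payment $1,611.25; balance $8,056.27
Quarter 2: opening $8,056.27; payment $1,611.25; balance $6,445.02
Quarter 3: opening $6,445.02; payment $1,611.26; balance $4,833.76
Quarter 4: opening $4,833.76; payment $1,611.25; balance $3,222.51
Quarter 5: opening $3,222.51; payment $1,611.26; balance $1,611.25
Quarter 6: opening $1,611.25; payment $1,611.25; balance $0.00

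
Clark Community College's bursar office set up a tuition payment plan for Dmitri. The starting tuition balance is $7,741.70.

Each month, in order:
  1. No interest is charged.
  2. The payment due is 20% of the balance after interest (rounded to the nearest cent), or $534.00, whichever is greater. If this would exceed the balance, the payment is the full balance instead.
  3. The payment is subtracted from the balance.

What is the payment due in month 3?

$990.94

# | Opening | Payment | End bal
1 | $7,741.70 | $1,548.34 | $6,193.36
2 | $6,193.36 | $1,238.67 | $4,954.69
3 | $4,954.69 | $990.94 | $3,963.75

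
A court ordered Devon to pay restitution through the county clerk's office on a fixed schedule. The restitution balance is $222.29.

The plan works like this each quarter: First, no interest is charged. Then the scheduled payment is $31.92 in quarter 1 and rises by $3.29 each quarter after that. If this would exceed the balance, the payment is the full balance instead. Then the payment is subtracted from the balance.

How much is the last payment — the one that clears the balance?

$29.79

# | Opening | Payment | End bal
1 | $222.29 | $31.92 | $190.37
2 | $190.37 | $35.21 | $155.16
3 | $155.16 | $38.50 | $116.66
4 | $116.66 | $41.79 | $74.87
5 | $74.87 | $45.08 | $29.79
6 | $29.79 | $29.79 | $0.00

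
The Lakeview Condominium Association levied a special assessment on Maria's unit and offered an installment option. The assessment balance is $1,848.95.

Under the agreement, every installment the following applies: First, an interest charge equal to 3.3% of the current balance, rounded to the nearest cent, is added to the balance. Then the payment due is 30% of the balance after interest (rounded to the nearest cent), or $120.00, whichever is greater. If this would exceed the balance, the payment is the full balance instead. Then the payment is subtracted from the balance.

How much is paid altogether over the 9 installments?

$2,052.14

Installment 1: $1,848.95 +$61.02 interest = $1,909.97; pay $572.99 → $1,336.98
Installment 2: $1,336.98 +$44.12 interest = $1,381.10; pay $414.33 → $966.77
Installment 3: $966.77 +$31.90 interest = $998.67; pay $299.60 → $699.07
Installment 4: $699.07 +$23.07 interest = $722.14; pay $216.64 → $505.50
Installment 5: $505.50 +$16.68 interest = $522.18; pay $156.65 → $365.53
Installment 6: $365.53 +$12.06 interest = $377.59; pay $120.00 → $257.59
Installment 7: $257.59 +$8.50 interest = $266.09; pay $120.00 → $146.09
Installment 8: $146.09 +$4.82 interest = $150.91; pay $120.00 → $30.91
Installment 9: $30.91 +$1.02 interest = $31.93; pay $31.93 → $0.00
Total paid: $2,052.14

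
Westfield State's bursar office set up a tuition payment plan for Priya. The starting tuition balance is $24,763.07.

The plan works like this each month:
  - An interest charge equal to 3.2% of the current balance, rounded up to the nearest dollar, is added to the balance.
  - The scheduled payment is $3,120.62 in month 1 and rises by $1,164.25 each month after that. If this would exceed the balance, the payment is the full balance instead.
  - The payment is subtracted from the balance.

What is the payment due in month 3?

$5,449.12

Month 1: $24,763.07 +$793.00 interest = $25,556.07; pay $3,120.62 → $22,435.45
Month 2: $22,435.45 +$718.00 interest = $23,153.45; pay $4,284.87 → $18,868.58
Month 3: $18,868.58 +$604.00 interest = $19,472.58; pay $5,449.12 → $14,023.46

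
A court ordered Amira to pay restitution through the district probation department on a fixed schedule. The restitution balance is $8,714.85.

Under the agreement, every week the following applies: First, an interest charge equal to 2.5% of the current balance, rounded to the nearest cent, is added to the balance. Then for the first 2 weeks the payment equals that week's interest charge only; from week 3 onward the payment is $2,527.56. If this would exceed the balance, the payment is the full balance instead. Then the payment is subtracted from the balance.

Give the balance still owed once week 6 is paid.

$0.00

# | Opening | Interest | Payment | End bal
1 | $8,714.85 | $217.87 | $217.87 | $8,714.85
2 | $8,714.85 | $217.87 | $217.87 | $8,714.85
3 | $8,714.85 | $217.87 | $2,527.56 | $6,405.16
4 | $6,405.16 | $160.13 | $2,527.56 | $4,037.73
5 | $4,037.73 | $100.94 | $2,527.56 | $1,611.11
6 | $1,611.11 | $40.28 | $1,651.39 | $0.00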